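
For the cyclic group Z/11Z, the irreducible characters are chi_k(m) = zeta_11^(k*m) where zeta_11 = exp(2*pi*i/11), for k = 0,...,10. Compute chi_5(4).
chi_5(4) = zeta_11^20 = exp(-4*I*pi/11)

Justification: chi_5(4) = zeta_11^(5*4) = zeta_11^20. Since zeta_11^11 = 1, this equals zeta_11^9 = exp(2*pi*i*9/11) = exp(-4*I*pi/11).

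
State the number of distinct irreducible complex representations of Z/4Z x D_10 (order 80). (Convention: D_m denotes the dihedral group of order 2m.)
32

Justification: The number of irreducible complex representations of a finite group equals its number of conjugacy classes. For a direct product, #classes(G x H) = #classes(G) * #classes(H). Z/4Z has 4 classes (abelian), D_10 has 8 classes, so 4 * 8 = 32, so Z/4Z x D_10 (order 80) has exactly 32 irreducible complex representations.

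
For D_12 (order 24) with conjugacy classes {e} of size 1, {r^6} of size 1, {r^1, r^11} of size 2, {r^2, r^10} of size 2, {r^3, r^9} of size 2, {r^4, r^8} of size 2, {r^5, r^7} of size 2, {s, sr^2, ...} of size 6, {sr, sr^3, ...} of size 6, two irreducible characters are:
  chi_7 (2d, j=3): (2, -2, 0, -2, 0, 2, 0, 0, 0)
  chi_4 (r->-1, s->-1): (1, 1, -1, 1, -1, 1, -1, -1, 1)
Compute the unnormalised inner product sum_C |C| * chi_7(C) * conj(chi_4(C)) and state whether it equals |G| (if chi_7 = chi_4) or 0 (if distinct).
Sum = 0; so <chi_7, chi_4> = 0 (distinct irreducibles are orthogonal).

Details: Compute term by term over conjugacy classes (|C| * chi_7(C) * conj(chi_4(C))):
  1*(2)*conj(1) + 1*(-2)*conj(1) + 2*(0)*conj(-1) + 2*(-2)*conj(1) + 2*(0)*conj(-1) + 2*(2)*conj(1) + 2*(0)*conj(-1) + 6*(0)*conj(-1) + 6*(0)*conj(1)
  = (2) + (-2) + (0) + (-4) + (0) + (4) + (0) + (0) + (0)
  = 0.
Dividing by |G| = 24 gives 0/24 = 0, matching the row-orthogonality relation <chi_7, chi_4> = [chi_7 = chi_4].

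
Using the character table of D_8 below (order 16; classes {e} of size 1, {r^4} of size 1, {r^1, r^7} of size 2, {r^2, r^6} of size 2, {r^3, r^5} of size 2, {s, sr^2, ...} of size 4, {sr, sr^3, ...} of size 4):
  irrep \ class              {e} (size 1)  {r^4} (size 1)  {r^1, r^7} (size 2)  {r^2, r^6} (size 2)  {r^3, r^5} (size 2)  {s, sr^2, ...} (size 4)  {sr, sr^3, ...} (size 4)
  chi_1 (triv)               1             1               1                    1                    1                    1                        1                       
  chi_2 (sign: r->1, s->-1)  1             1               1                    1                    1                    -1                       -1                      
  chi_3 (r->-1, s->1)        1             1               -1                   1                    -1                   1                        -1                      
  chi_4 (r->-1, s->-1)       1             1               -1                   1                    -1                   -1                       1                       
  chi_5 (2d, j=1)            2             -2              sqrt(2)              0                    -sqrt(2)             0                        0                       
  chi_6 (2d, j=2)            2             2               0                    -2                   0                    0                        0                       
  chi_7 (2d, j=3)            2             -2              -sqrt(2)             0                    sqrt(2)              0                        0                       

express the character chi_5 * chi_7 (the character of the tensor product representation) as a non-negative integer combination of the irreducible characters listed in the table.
chi_5 tensor chi_7 = chi_3 + chi_4 + chi_6 (all other irreducibles have multiplicity 0).

Why: The character of a tensor product is the pointwise product (chi_5 * chi_7)(C) = chi_5(C) * chi_7(C):
  {e}: (2)*(2), {r^4}: (-2)*(-2), {r^1, r^7}: (sqrt(2))*(-sqrt(2)), {r^2, r^6}: (0)*(0), {r^3, r^5}: (-sqrt(2))*(sqrt(2)), {s, sr^2, ...}: (0)*(0), {sr, sr^3, ...}: (0)*(0)
so (chi_5 * chi_7) takes values
  {e} -> 4, {r^4} -> 4, {r^1, r^7} -> -2, {r^2, r^6} -> 0, {r^3, r^5} -> -2, {s, sr^2, ...} -> 0, {sr, sr^3, ...} -> 0.
Now take the inner product of this character with each irreducible chi from the table, <chi_5*chi_7, chi> = (1/16) sum_C |C| (chi_5*chi_7)(C) conj(chi(C)):
  <chi_5*chi_7, chi_1> = (1/16)[1*(4)*conj(1) + 1*(4)*conj(1) + 2*(-2)*conj(1) + 2*(0)*conj(1) + 2*(-2)*conj(1) + 4*(0)*conj(1) + 4*(0)*conj(1)]
      = (1/16)[(4) + (4) + (-4) + (0) + (-4) + (0) + (0)] = 0/16 = 0
  <chi_5*chi_7, chi_2> = (1/16)[1*(4)*conj(1) + 1*(4)*conj(1) + 2*(-2)*conj(1) + 2*(0)*conj(1) + 2*(-2)*conj(1) + 4*(0)*conj(-1) + 4*(0)*conj(-1)]
      = (1/16)[(4) + (4) + (-4) + (0) + (-4) + (0) + (0)] = 0/16 = 0
  <chi_5*chi_7, chi_3> = (1/16)[1*(4)*conj(1) + 1*(4)*conj(1) + 2*(-2)*conj(-1) + 2*(0)*conj(1) + 2*(-2)*conj(-1) + 4*(0)*conj(1) + 4*(0)*conj(-1)]
      = (1/16)[(4) + (4) + (4) + (0) + (4) + (0) + (0)] = 16/16 = 1
  <chi_5*chi_7, chi_4> = (1/16)[1*(4)*conj(1) + 1*(4)*conj(1) + 2*(-2)*conj(-1) + 2*(0)*conj(1) + 2*(-2)*conj(-1) + 4*(0)*conj(-1) + 4*(0)*conj(1)]
      = (1/16)[(4) + (4) + (4) + (0) + (4) + (0) + (0)] = 16/16 = 1
  <chi_5*chi_7, chi_5> = (1/16)[1*(4)*conj(2) + 1*(4)*conj(-2) + 2*(-2)*conj(sqrt(2)) + 2*(0)*conj(0) + 2*(-2)*conj(-sqrt(2)) + 4*(0)*conj(0) + 4*(0)*conj(0)]
      = (1/16)[(8) + (-8) + (-4*sqrt(2)) + (0) + (4*sqrt(2)) + (0) + (0)] = 0/16 = 0
  <chi_5*chi_7, chi_6> = (1/16)[1*(4)*conj(2) + 1*(4)*conj(2) + 2*(-2)*conj(0) + 2*(0)*conj(-2) + 2*(-2)*conj(0) + 4*(0)*conj(0) + 4*(0)*conj(0)]
      = (1/16)[(8) + (8) + (0) + (0) + (0) + (0) + (0)] = 16/16 = 1
  <chi_5*chi_7, chi_7> = (1/16)[1*(4)*conj(2) + 1*(4)*conj(-2) + 2*(-2)*conj(-sqrt(2)) + 2*(0)*conj(0) + 2*(-2)*conj(sqrt(2)) + 4*(0)*conj(0) + 4*(0)*conj(0)]
      = (1/16)[(8) + (-8) + (4*sqrt(2)) + (0) + (-4*sqrt(2)) + (0) + (0)] = 0/16 = 0
Hence the multiplicities are chi_3: 1, chi_4: 1, chi_6: 1. Dimension check: dim(chi_5)*dim(chi_7) = 2*2 = 4 and sum (mult * dim) = 1*1 + 1*1 + 1*2 = 4.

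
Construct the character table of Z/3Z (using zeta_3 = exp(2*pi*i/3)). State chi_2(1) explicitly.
Character table of Z/3Z (irreps indexed chi_0,...,chi_2 with chi_k(m) = zeta_3^(k*m), zeta_3 = exp(2*pi*i/3)):
  irrep \ class  {0} (size 1)  {1} (size 1)    {2} (size 1)  
  chi_0          1             1               1             
  chi_1          1             exp(2*I*pi/3)   exp(-2*I*pi/3)
  chi_2          1             exp(-2*I*pi/3)  exp(2*I*pi/3) 

Spot check: chi_2(1) = zeta_3^(2*1) = zeta_3^2 = exp(-2*I*pi/3).

Why: Z/3Z is abelian, so all 3 irreducible complex representations are 1-dimensional. They are given by chi_k(m) = zeta_3^(k*m) for k = 0,...,2. Row orthogonality: sum_m chi_k(m) conj(chi_l(m)) = 3 * [k = l].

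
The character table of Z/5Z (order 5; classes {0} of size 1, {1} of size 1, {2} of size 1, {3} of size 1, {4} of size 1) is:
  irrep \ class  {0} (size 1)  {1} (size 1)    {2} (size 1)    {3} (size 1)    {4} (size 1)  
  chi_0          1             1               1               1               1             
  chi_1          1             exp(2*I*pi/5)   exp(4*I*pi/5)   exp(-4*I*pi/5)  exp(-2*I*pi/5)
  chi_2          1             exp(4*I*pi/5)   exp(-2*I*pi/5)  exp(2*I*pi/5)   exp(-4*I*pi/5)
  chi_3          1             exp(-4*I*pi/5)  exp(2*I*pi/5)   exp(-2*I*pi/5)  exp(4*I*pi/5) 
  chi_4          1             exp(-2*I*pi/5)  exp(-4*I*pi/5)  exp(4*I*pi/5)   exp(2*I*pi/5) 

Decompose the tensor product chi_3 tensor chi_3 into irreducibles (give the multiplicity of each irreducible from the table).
chi_3 tensor chi_3 = chi_1 (all other irreducibles have multiplicity 0).

Argument: The character of a tensor product is the pointwise product (chi_3 * chi_3)(C) = chi_3(C) * chi_3(C):
  {0}: (1)*(1), {1}: (exp(-4*I*pi/5))*(exp(-4*I*pi/5)), {2}: (exp(2*I*pi/5))*(exp(2*I*pi/5)), {3}: (exp(-2*I*pi/5))*(exp(-2*I*pi/5)), {4}: (exp(4*I*pi/5))*(exp(4*I*pi/5))
so (chi_3 * chi_3) takes values
  {0} -> 1, {1} -> exp(2*I*pi/5), {2} -> exp(4*I*pi/5), {3} -> exp(-4*I*pi/5), {4} -> exp(-2*I*pi/5).
Now take the inner product of this character with each irreducible chi from the table, <chi_3*chi_3, chi> = (1/5) sum_C |C| (chi_3*chi_3)(C) conj(chi(C)):
  <chi_3*chi_3, chi_0> = (1/5)[1*(1)*conj(1) + 1*(exp(2*I*pi/5))*conj(1) + 1*(exp(4*I*pi/5))*conj(1) + 1*(exp(-4*I*pi/5))*conj(1) + 1*(exp(-2*I*pi/5))*conj(1)]
      = (1/5)[(1) + (exp(2*I*pi/5)) + (exp(4*I*pi/5)) + (exp(-4*I*pi/5)) + (exp(-2*I*pi/5))] = 0/5 = 0
  <chi_3*chi_3, chi_1> = (1/5)[1*(1)*conj(1) + 1*(exp(2*I*pi/5))*conj(exp(2*I*pi/5)) + 1*(exp(4*I*pi/5))*conj(exp(4*I*pi/5)) + 1*(exp(-4*I*pi/5))*conj(exp(-4*I*pi/5)) + 1*(exp(-2*I*pi/5))*conj(exp(-2*I*pi/5))]
      = (1/5)[(1) + (1) + (1) + (1) + (1)] = 5/5 = 1
  <chi_3*chi_3, chi_2> = (1/5)[1*(1)*conj(1) + 1*(exp(2*I*pi/5))*conj(exp(4*I*pi/5)) + 1*(exp(4*I*pi/5))*conj(exp(-2*I*pi/5)) + 1*(exp(-4*I*pi/5))*conj(exp(2*I*pi/5)) + 1*(exp(-2*I*pi/5))*conj(exp(-4*I*pi/5))]
      = (1/5)[(1) + (exp(-2*I*pi/5)) + (exp(-4*I*pi/5)) + (exp(4*I*pi/5)) + (exp(2*I*pi/5))] = 0/5 = 0
  <chi_3*chi_3, chi_3> = (1/5)[1*(1)*conj(1) + 1*(exp(2*I*pi/5))*conj(exp(-4*I*pi/5)) + 1*(exp(4*I*pi/5))*conj(exp(2*I*pi/5)) + 1*(exp(-4*I*pi/5))*conj(exp(-2*I*pi/5)) + 1*(exp(-2*I*pi/5))*conj(exp(4*I*pi/5))]
      = (1/5)[(1) + (exp(-4*I*pi/5)) + (exp(2*I*pi/5)) + (exp(-2*I*pi/5)) + (exp(4*I*pi/5))] = 0/5 = 0
  <chi_3*chi_3, chi_4> = (1/5)[1*(1)*conj(1) + 1*(exp(2*I*pi/5))*conj(exp(-2*I*pi/5)) + 1*(exp(4*I*pi/5))*conj(exp(-4*I*pi/5)) + 1*(exp(-4*I*pi/5))*conj(exp(4*I*pi/5)) + 1*(exp(-2*I*pi/5))*conj(exp(2*I*pi/5))]
      = (1/5)[(1) + (exp(4*I*pi/5)) + (exp(-2*I*pi/5)) + (exp(2*I*pi/5)) + (exp(-4*I*pi/5))] = 0/5 = 0
(Exp terms are combined using exp(i*s)*conj(exp(i*t)) = exp(i*(s-t)), and sums of them are collapsed using the identity that for every m > 1 the m distinct m-th roots of unity sum to 0, e.g. 1 + exp(2*I*pi/3) + exp(-2*I*pi/3) = 0.)
Hence the multiplicities are chi_1: 1. Dimension check: dim(chi_3)*dim(chi_3) = 1*1 = 1 and sum (mult * dim) = 1*1 = 1.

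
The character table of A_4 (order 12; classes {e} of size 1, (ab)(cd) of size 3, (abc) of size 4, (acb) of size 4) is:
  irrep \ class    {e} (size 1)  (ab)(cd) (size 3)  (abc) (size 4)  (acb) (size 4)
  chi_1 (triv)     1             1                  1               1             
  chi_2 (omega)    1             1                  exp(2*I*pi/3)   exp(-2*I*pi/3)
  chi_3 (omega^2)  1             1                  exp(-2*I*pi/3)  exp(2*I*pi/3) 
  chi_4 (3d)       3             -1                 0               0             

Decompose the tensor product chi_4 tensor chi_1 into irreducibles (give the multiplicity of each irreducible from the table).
chi_4 tensor chi_1 = chi_4 (all other irreducibles have multiplicity 0).

Argument: The character of a tensor product is the pointwise product (chi_4 * chi_1)(C) = chi_4(C) * chi_1(C):
  {e}: (3)*(1), (ab)(cd): (-1)*(1), (abc): (0)*(1), (acb): (0)*(1)
so (chi_4 * chi_1) takes values
  {e} -> 3, (ab)(cd) -> -1, (abc) -> 0, (acb) -> 0.
Now take the inner product of this character with each irreducible chi from the table, <chi_4*chi_1, chi> = (1/12) sum_C |C| (chi_4*chi_1)(C) conj(chi(C)):
  <chi_4*chi_1, chi_1> = (1/12)[1*(3)*conj(1) + 3*(-1)*conj(1) + 4*(0)*conj(1) + 4*(0)*conj(1)]
      = (1/12)[(3) + (-3) + (0) + (0)] = 0/12 = 0
  <chi_4*chi_1, chi_2> = (1/12)[1*(3)*conj(1) + 3*(-1)*conj(1) + 4*(0)*conj(exp(2*I*pi/3)) + 4*(0)*conj(exp(-2*I*pi/3))]
      = (1/12)[(3) + (-3) + (0) + (0)] = 0/12 = 0
  <chi_4*chi_1, chi_3> = (1/12)[1*(3)*conj(1) + 3*(-1)*conj(1) + 4*(0)*conj(exp(-2*I*pi/3)) + 4*(0)*conj(exp(2*I*pi/3))]
      = (1/12)[(3) + (-3) + (0) + (0)] = 0/12 = 0
  <chi_4*chi_1, chi_4> = (1/12)[1*(3)*conj(3) + 3*(-1)*conj(-1) + 4*(0)*conj(0) + 4*(0)*conj(0)]
      = (1/12)[(9) + (3) + (0) + (0)] = 12/12 = 1
(Exp terms are combined using exp(i*s)*conj(exp(i*t)) = exp(i*(s-t)), and sums of them are collapsed using the identity that for every m > 1 the m distinct m-th roots of unity sum to 0, e.g. 1 + exp(2*I*pi/3) + exp(-2*I*pi/3) = 0.)
Hence the multiplicities are chi_4: 1. Dimension check: dim(chi_4)*dim(chi_1) = 3*1 = 3 and sum (mult * dim) = 1*3 = 3.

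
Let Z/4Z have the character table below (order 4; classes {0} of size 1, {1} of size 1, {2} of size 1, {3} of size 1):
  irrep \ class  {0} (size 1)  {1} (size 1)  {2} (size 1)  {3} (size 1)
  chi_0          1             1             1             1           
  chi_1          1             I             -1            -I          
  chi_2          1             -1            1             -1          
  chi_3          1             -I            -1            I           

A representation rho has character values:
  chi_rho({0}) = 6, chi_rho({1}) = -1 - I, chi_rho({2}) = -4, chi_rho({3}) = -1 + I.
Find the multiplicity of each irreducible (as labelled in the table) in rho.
Multiplicities: chi_0: 0, chi_1: 2, chi_2: 1, chi_3: 3.

Working: Use <chi_rho, chi> = (1/|G|) sum_C |C| * chi_rho(C) * conj(chi(C)) with |G| = 4 for each irreducible chi in the table:
  <chi_rho, chi_0> = (1/4)[1*(6)*conj(1) + 1*(-1 - I)*conj(1) + 1*(-4)*conj(1) + 1*(-1 + I)*conj(1)]
      = (1/4)[(6) + (-1 - I) + (-4) + (-1 + I)] = 0/4 = 0
  <chi_rho, chi_1> = (1/4)[1*(6)*conj(1) + 1*(-1 - I)*conj(I) + 1*(-4)*conj(-1) + 1*(-1 + I)*conj(-I)]
      = (1/4)[(6) + (-1 + I) + (4) + (-1 - I)] = 8/4 = 2
  <chi_rho, chi_2> = (1/4)[1*(6)*conj(1) + 1*(-1 - I)*conj(-1) + 1*(-4)*conj(1) + 1*(-1 + I)*conj(-1)]
      = (1/4)[(6) + (1 + I) + (-4) + (1 - I)] = 4/4 = 1
  <chi_rho, chi_3> = (1/4)[1*(6)*conj(1) + 1*(-1 - I)*conj(-I) + 1*(-4)*conj(-1) + 1*(-1 + I)*conj(I)]
      = (1/4)[(6) + (1 - I) + (4) + (1 + I)] = 12/4 = 3
(Exp terms are combined using exp(i*s)*conj(exp(i*t)) = exp(i*(s-t)), and sums of them are collapsed using the identity that for every m > 1 the m distinct m-th roots of unity sum to 0, e.g. 1 + exp(2*I*pi/3) + exp(-2*I*pi/3) = 0.)
Dimension check: dim(rho) = sum (mult * dim) = 0*1 + 2*1 + 1*1 + 3*1 = 6 = chi_rho(e) = 6.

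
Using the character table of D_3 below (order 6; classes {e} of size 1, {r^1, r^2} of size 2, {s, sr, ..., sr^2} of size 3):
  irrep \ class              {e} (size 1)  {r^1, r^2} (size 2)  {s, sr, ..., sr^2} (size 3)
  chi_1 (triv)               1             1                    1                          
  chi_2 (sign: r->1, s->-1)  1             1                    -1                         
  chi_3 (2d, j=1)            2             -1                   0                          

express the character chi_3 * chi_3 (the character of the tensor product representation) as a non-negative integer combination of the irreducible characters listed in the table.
chi_3 tensor chi_3 = chi_1 + chi_2 + chi_3 (all other irreducibles have multiplicity 0).

Argument: The character of a tensor product is the pointwise product (chi_3 * chi_3)(C) = chi_3(C) * chi_3(C):
  {e}: (2)*(2), {r^1, r^2}: (-1)*(-1), {s, sr, ..., sr^2}: (0)*(0)
so (chi_3 * chi_3) takes values
  {e} -> 4, {r^1, r^2} -> 1, {s, sr, ..., sr^2} -> 0.
Now take the inner product of this character with each irreducible chi from the table, <chi_3*chi_3, chi> = (1/6) sum_C |C| (chi_3*chi_3)(C) conj(chi(C)):
  <chi_3*chi_3, chi_1> = (1/6)[1*(4)*conj(1) + 2*(1)*conj(1) + 3*(0)*conj(1)]
      = (1/6)[(4) + (2) + (0)] = 6/6 = 1
  <chi_3*chi_3, chi_2> = (1/6)[1*(4)*conj(1) + 2*(1)*conj(1) + 3*(0)*conj(-1)]
      = (1/6)[(4) + (2) + (0)] = 6/6 = 1
  <chi_3*chi_3, chi_3> = (1/6)[1*(4)*conj(2) + 2*(1)*conj(-1) + 3*(0)*conj(0)]
      = (1/6)[(8) + (-2) + (0)] = 6/6 = 1
Hence the multiplicities are chi_1: 1, chi_2: 1, chi_3: 1. Dimension check: dim(chi_3)*dim(chi_3) = 2*2 = 4 and sum (mult * dim) = 1*1 + 1*1 + 1*2 = 4.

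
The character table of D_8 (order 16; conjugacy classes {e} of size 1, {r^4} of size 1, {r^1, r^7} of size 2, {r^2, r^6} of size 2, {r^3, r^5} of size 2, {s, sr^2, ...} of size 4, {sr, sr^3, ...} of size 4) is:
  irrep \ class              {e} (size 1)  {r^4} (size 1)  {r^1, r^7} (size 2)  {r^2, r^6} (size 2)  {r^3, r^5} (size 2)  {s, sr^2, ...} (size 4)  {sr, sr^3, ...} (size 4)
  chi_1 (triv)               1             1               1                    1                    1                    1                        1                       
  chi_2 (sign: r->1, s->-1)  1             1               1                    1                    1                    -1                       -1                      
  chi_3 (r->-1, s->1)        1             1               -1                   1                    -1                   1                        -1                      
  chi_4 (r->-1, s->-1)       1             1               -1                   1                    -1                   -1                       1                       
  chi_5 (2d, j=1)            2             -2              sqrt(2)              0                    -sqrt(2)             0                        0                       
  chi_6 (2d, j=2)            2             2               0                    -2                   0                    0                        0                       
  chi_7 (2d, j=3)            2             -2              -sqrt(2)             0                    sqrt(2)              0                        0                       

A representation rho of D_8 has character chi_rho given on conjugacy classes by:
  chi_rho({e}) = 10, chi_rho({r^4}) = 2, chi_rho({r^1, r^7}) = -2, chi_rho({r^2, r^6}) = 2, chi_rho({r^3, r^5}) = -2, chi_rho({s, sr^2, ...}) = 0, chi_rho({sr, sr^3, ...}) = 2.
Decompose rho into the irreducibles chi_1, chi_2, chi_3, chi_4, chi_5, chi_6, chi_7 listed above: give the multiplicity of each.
Multiplicities: chi_1: 1, chi_2: 0, chi_3: 1, chi_4: 2, chi_5: 1, chi_6: 1, chi_7: 1.

Proof sketch: Use <chi_rho, chi> = (1/|G|) sum_C |C| * chi_rho(C) * conj(chi(C)) with |G| = 16 for each irreducible chi in the table:
  <chi_rho, chi_1> = (1/16)[1*(10)*conj(1) + 1*(2)*conj(1) + 2*(-2)*conj(1) + 2*(2)*conj(1) + 2*(-2)*conj(1) + 4*(0)*conj(1) + 4*(2)*conj(1)]
      = (1/16)[(10) + (2) + (-4) + (4) + (-4) + (0) + (8)] = 16/16 = 1
  <chi_rho, chi_2> = (1/16)[1*(10)*conj(1) + 1*(2)*conj(1) + 2*(-2)*conj(1) + 2*(2)*conj(1) + 2*(-2)*conj(1) + 4*(0)*conj(-1) + 4*(2)*conj(-1)]
      = (1/16)[(10) + (2) + (-4) + (4) + (-4) + (0) + (-8)] = 0/16 = 0
  <chi_rho, chi_3> = (1/16)[1*(10)*conj(1) + 1*(2)*conj(1) + 2*(-2)*conj(-1) + 2*(2)*conj(1) + 2*(-2)*conj(-1) + 4*(0)*conj(1) + 4*(2)*conj(-1)]
      = (1/16)[(10) + (2) + (4) + (4) + (4) + (0) + (-8)] = 16/16 = 1
  <chi_rho, chi_4> = (1/16)[1*(10)*conj(1) + 1*(2)*conj(1) + 2*(-2)*conj(-1) + 2*(2)*conj(1) + 2*(-2)*conj(-1) + 4*(0)*conj(-1) + 4*(2)*conj(1)]
      = (1/16)[(10) + (2) + (4) + (4) + (4) + (0) + (8)] = 32/16 = 2
  <chi_rho, chi_5> = (1/16)[1*(10)*conj(2) + 1*(2)*conj(-2) + 2*(-2)*conj(sqrt(2)) + 2*(2)*conj(0) + 2*(-2)*conj(-sqrt(2)) + 4*(0)*conj(0) + 4*(2)*conj(0)]
      = (1/16)[(20) + (-4) + (-4*sqrt(2)) + (0) + (4*sqrt(2)) + (0) + (0)] = 16/16 = 1
  <chi_rho, chi_6> = (1/16)[1*(10)*conj(2) + 1*(2)*conj(2) + 2*(-2)*conj(0) + 2*(2)*conj(-2) + 2*(-2)*conj(0) + 4*(0)*conj(0) + 4*(2)*conj(0)]
      = (1/16)[(20) + (4) + (0) + (-8) + (0) + (0) + (0)] = 16/16 = 1
  <chi_rho, chi_7> = (1/16)[1*(10)*conj(2) + 1*(2)*conj(-2) + 2*(-2)*conj(-sqrt(2)) + 2*(2)*conj(0) + 2*(-2)*conj(sqrt(2)) + 4*(0)*conj(0) + 4*(2)*conj(0)]
      = (1/16)[(20) + (-4) + (4*sqrt(2)) + (0) + (-4*sqrt(2)) + (0) + (0)] = 16/16 = 1
Dimension check: dim(rho) = sum (mult * dim) = 1*1 + 0*1 + 1*1 + 2*1 + 1*2 + 1*2 + 1*2 = 10 = chi_rho(e) = 10.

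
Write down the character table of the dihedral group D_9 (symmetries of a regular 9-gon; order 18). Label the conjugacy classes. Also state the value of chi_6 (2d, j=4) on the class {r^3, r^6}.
Conjugacy classes: {e} of size 1, {r^1, r^8} of size 2, {r^2, r^7} of size 2, {r^3, r^6} of size 2, {r^4, r^5} of size 2, {s, sr, ..., sr^8} of size 9.
Character table:
  irrep \ class              {e} (size 1)  {r^1, r^8} (size 2)  {r^2, r^7} (size 2)  {r^3, r^6} (size 2)  {r^4, r^5} (size 2)  {s, sr, ..., sr^8} (size 9)
  chi_1 (triv)               1             1                    1                    1                    1                    1                          
  chi_2 (sign: r->1, s->-1)  1             1                    1                    1                    1                    -1                         
  chi_3 (2d, j=1)            2             2*cos(2*pi/9)        2*cos(4*pi/9)        -1                   -2*cos(pi/9)         0                          
  chi_4 (2d, j=2)            2             2*cos(4*pi/9)        -2*cos(pi/9)         -1                   2*cos(2*pi/9)        0                          
  chi_5 (2d, j=3)            2             -1                   -1                   2                    -1                   0                          
  chi_6 (2d, j=4)            2             -2*cos(pi/9)         2*cos(2*pi/9)        -1                   2*cos(4*pi/9)        0                          

Spot check: chi_6 (2d, j=4) on {r^3, r^6} = -1.

D_9 has order 2*9 = 18 with 6 conjugacy classes, hence 6 irreducibles. Sum of squared dims 1 + 1 + 4 + 4 + 4 + 4 = 18 = |G|. Linear characters come from the abelianisation; the 2-dimensional irreps have character r^k -> 2*cos(2*pi*j*k/9), reflections -> 0.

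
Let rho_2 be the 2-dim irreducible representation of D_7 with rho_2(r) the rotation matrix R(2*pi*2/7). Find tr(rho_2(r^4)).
chi_{rho_2}(r^4) = 2*cos(2*pi*2*4/7) = 2*cos(16*pi/7)

Reasoning: rho_2(r^4) is rotation by angle 2*pi*2*4/7, whose trace is 2*cos(2*pi*2*4/7) = 2*cos(16*pi/7).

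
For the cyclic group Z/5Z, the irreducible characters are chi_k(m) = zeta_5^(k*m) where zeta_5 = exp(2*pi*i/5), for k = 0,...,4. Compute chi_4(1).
chi_4(1) = zeta_5^4 = exp(-2*I*pi/5)

Working: chi_4(1) = zeta_5^(4*1) = zeta_5^4. Since zeta_5^5 = 1, this equals zeta_5^4 = exp(2*pi*i*4/5) = exp(-2*I*pi/5).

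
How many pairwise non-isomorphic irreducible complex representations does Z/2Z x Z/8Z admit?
16

Why: The number of irreducible complex representations of a finite group equals its number of conjugacy classes. Z/2Z x Z/8Z is abelian of order 16, so every element is its own conjugacy class: 16 classes, so Z/2Z x Z/8Z (order 16) has exactly 16 irreducible complex representations.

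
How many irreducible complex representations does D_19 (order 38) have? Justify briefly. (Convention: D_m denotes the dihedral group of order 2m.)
11

Argument: The number of irreducible complex representations of a finite group equals its number of conjugacy classes. D_19 has 11 conjugacy classes ((n+3)/2 for n odd), so D_19 (order 38) has exactly 11 irreducible complex representations.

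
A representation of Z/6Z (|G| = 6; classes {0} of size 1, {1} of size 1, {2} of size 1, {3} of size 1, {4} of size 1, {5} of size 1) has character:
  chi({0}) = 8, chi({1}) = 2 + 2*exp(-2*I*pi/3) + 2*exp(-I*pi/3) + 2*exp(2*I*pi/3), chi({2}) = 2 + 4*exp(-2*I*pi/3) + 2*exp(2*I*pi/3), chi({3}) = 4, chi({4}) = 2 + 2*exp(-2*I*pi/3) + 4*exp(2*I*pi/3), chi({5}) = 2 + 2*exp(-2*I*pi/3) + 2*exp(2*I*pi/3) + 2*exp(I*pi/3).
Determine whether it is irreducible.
Not irreducible (reducible): <chi, chi> = 16 > 1.

Details: <chi, chi> = (1/|G|) sum_C |C| * |chi(C)|^2 = (1/6)[1*|8|^2 + 1*|2 + 2*exp(-2*I*pi/3) + 2*exp(-I*pi/3) + 2*exp(2*I*pi/3)|^2 + 1*|2 + 4*exp(-2*I*pi/3) + 2*exp(2*I*pi/3)|^2 + 1*|4|^2 + 1*|2 + 2*exp(-2*I*pi/3) + 4*exp(2*I*pi/3)|^2 + 1*|2 + 2*exp(-2*I*pi/3) + 2*exp(2*I*pi/3) + 2*exp(I*pi/3)|^2]
  = (1/6)[(64) + (4) + (4) + (16) + (4) + (4)] = 96/6 = 16.
(Exp terms are combined using exp(i*s)*conj(exp(i*t)) = exp(i*(s-t)), and sums of them are collapsed using the identity that for every m > 1 the m distinct m-th roots of unity sum to 0, e.g. 1 + exp(2*I*pi/3) + exp(-2*I*pi/3) = 0.)
A character is irreducible iff <chi, chi> = 1, so this representation is reducible.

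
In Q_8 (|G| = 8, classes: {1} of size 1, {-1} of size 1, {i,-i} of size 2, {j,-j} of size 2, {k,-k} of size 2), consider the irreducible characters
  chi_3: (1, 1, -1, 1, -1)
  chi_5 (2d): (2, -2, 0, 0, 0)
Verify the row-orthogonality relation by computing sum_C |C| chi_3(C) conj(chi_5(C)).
Sum = 0; so <chi_3, chi_5> = 0 (distinct irreducibles are orthogonal).

Compute term by term over conjugacy classes (|C| * chi_3(C) * conj(chi_5(C))):
  1*(1)*conj(2) + 1*(1)*conj(-2) + 2*(-1)*conj(0) + 2*(1)*conj(0) + 2*(-1)*conj(0)
  = (2) + (-2) + (0) + (0) + (0)
  = 0.
Dividing by |G| = 8 gives 0/8 = 0, matching the row-orthogonality relation <chi_3, chi_5> = [chi_3 = chi_5].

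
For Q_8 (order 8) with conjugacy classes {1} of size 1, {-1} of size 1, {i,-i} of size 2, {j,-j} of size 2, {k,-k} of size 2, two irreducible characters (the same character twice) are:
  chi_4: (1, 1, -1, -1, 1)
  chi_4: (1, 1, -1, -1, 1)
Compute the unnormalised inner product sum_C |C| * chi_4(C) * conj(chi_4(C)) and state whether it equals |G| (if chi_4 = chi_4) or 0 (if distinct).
Sum = 8 = |G| = 8; so <chi_4, chi_4> = 1 (norm-1 confirms irreducibility).

Compute term by term over conjugacy classes (|C| * chi_4(C) * conj(chi_4(C))):
  1*(1)*conj(1) + 1*(1)*conj(1) + 2*(-1)*conj(-1) + 2*(-1)*conj(-1) + 2*(1)*conj(1)
  = (1) + (1) + (2) + (2) + (2)
  = 8.
Dividing by |G| = 8 gives 8/8 = 1, matching the row-orthogonality relation <chi_4, chi_4> = [chi_4 = chi_4].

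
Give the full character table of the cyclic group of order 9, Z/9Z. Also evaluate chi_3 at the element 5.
Character table of Z/9Z (irreps indexed chi_0,...,chi_8 with chi_k(m) = zeta_9^(k*m), zeta_9 = exp(2*pi*i/9)):
  irrep \ class  {0} (size 1)  {1} (size 1)    {2} (size 1)    {3} (size 1)    {4} (size 1)    {5} (size 1)    {6} (size 1)    {7} (size 1)    {8} (size 1)  
  chi_0          1             1               1               1               1               1               1               1               1             
  chi_1          1             exp(2*I*pi/9)   exp(4*I*pi/9)   exp(2*I*pi/3)   exp(8*I*pi/9)   exp(-8*I*pi/9)  exp(-2*I*pi/3)  exp(-4*I*pi/9)  exp(-2*I*pi/9)
  chi_2          1             exp(4*I*pi/9)   exp(8*I*pi/9)   exp(-2*I*pi/3)  exp(-2*I*pi/9)  exp(2*I*pi/9)   exp(2*I*pi/3)   exp(-8*I*pi/9)  exp(-4*I*pi/9)
  chi_3          1             exp(2*I*pi/3)   exp(-2*I*pi/3)  1               exp(2*I*pi/3)   exp(-2*I*pi/3)  1               exp(2*I*pi/3)   exp(-2*I*pi/3)
  chi_4          1             exp(8*I*pi/9)   exp(-2*I*pi/9)  exp(2*I*pi/3)   exp(-4*I*pi/9)  exp(4*I*pi/9)   exp(-2*I*pi/3)  exp(2*I*pi/9)   exp(-8*I*pi/9)
  chi_5          1             exp(-8*I*pi/9)  exp(2*I*pi/9)   exp(-2*I*pi/3)  exp(4*I*pi/9)   exp(-4*I*pi/9)  exp(2*I*pi/3)   exp(-2*I*pi/9)  exp(8*I*pi/9) 
  chi_6          1             exp(-2*I*pi/3)  exp(2*I*pi/3)   1               exp(-2*I*pi/3)  exp(2*I*pi/3)   1               exp(-2*I*pi/3)  exp(2*I*pi/3) 
  chi_7          1             exp(-4*I*pi/9)  exp(-8*I*pi/9)  exp(2*I*pi/3)   exp(2*I*pi/9)   exp(-2*I*pi/9)  exp(-2*I*pi/3)  exp(8*I*pi/9)   exp(4*I*pi/9) 
  chi_8          1             exp(-2*I*pi/9)  exp(-4*I*pi/9)  exp(-2*I*pi/3)  exp(-8*I*pi/9)  exp(8*I*pi/9)   exp(2*I*pi/3)   exp(4*I*pi/9)   exp(2*I*pi/9) 

Spot check: chi_3(5) = zeta_9^(3*5) = zeta_9^15 = exp(-2*I*pi/3).

Proof sketch: Z/9Z is abelian, so all 9 irreducible complex representations are 1-dimensional. They are given by chi_k(m) = zeta_9^(k*m) for k = 0,...,8. Row orthogonality: sum_m chi_k(m) conj(chi_l(m)) = 9 * [k = l].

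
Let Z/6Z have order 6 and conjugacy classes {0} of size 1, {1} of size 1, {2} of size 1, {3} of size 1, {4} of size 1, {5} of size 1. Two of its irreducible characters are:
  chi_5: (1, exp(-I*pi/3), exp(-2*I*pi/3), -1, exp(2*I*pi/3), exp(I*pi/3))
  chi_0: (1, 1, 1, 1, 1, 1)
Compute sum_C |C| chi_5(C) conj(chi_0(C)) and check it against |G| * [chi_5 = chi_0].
Sum = 0; so <chi_5, chi_0> = 0 (distinct irreducibles are orthogonal).

Details: Compute term by term over conjugacy classes (|C| * chi_5(C) * conj(chi_0(C))):
  1*(1)*conj(1) + 1*(exp(-I*pi/3))*conj(1) + 1*(exp(-2*I*pi/3))*conj(1) + 1*(-1)*conj(1) + 1*(exp(2*I*pi/3))*conj(1) + 1*(exp(I*pi/3))*conj(1)
  = (1) + (exp(-I*pi/3)) + (exp(-2*I*pi/3)) + (-1) + (exp(2*I*pi/3)) + (exp(I*pi/3))
  = 0.
(Exp terms are combined using exp(i*s)*conj(exp(i*t)) = exp(i*(s-t)), and sums of them are collapsed using the identity that for every m > 1 the m distinct m-th roots of unity sum to 0, e.g. 1 + exp(2*I*pi/3) + exp(-2*I*pi/3) = 0.)
Dividing by |G| = 6 gives 0/6 = 0, matching the row-orthogonality relation <chi_5, chi_0> = [chi_5 = chi_0].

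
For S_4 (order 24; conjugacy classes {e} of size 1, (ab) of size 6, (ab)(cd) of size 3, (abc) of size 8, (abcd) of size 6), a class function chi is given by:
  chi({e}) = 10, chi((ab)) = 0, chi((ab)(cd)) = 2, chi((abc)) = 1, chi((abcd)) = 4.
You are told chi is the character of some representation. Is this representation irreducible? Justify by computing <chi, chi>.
Not irreducible (reducible): <chi, chi> = 9 > 1.

Explanation: <chi, chi> = (1/|G|) sum_C |C| * |chi(C)|^2 = (1/24)[1*|10|^2 + 6*|0|^2 + 3*|2|^2 + 8*|1|^2 + 6*|4|^2]
  = (1/24)[(100) + (0) + (12) + (8) + (96)] = 216/24 = 9.
A character is irreducible iff <chi, chi> = 1, so this representation is reducible.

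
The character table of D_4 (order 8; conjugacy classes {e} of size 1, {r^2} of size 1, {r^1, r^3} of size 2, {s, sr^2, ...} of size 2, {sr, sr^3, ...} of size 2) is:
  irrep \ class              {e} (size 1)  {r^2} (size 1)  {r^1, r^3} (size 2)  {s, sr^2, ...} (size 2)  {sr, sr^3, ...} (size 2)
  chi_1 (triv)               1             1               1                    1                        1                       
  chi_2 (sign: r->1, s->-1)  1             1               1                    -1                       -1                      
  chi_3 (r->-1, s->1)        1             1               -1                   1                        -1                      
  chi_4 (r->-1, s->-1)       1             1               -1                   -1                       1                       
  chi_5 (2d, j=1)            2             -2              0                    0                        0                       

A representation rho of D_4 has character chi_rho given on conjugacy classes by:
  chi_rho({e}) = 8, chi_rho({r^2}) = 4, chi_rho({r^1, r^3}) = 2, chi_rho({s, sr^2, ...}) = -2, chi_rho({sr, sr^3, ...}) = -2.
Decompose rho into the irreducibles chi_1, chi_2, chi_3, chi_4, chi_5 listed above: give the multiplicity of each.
Multiplicities: chi_1: 1, chi_2: 3, chi_3: 1, chi_4: 1, chi_5: 1.

Justification: Use <chi_rho, chi> = (1/|G|) sum_C |C| * chi_rho(C) * conj(chi(C)) with |G| = 8 for each irreducible chi in the table:
  <chi_rho, chi_1> = (1/8)[1*(8)*conj(1) + 1*(4)*conj(1) + 2*(2)*conj(1) + 2*(-2)*conj(1) + 2*(-2)*conj(1)]
      = (1/8)[(8) + (4) + (4) + (-4) + (-4)] = 8/8 = 1
  <chi_rho, chi_2> = (1/8)[1*(8)*conj(1) + 1*(4)*conj(1) + 2*(2)*conj(1) + 2*(-2)*conj(-1) + 2*(-2)*conj(-1)]
      = (1/8)[(8) + (4) + (4) + (4) + (4)] = 24/8 = 3
  <chi_rho, chi_3> = (1/8)[1*(8)*conj(1) + 1*(4)*conj(1) + 2*(2)*conj(-1) + 2*(-2)*conj(1) + 2*(-2)*conj(-1)]
      = (1/8)[(8) + (4) + (-4) + (-4) + (4)] = 8/8 = 1
  <chi_rho, chi_4> = (1/8)[1*(8)*conj(1) + 1*(4)*conj(1) + 2*(2)*conj(-1) + 2*(-2)*conj(-1) + 2*(-2)*conj(1)]
      = (1/8)[(8) + (4) + (-4) + (4) + (-4)] = 8/8 = 1
  <chi_rho, chi_5> = (1/8)[1*(8)*conj(2) + 1*(4)*conj(-2) + 2*(2)*conj(0) + 2*(-2)*conj(0) + 2*(-2)*conj(0)]
      = (1/8)[(16) + (-8) + (0) + (0) + (0)] = 8/8 = 1
Dimension check: dim(rho) = sum (mult * dim) = 1*1 + 3*1 + 1*1 + 1*1 + 1*2 = 8 = chi_rho(e) = 8.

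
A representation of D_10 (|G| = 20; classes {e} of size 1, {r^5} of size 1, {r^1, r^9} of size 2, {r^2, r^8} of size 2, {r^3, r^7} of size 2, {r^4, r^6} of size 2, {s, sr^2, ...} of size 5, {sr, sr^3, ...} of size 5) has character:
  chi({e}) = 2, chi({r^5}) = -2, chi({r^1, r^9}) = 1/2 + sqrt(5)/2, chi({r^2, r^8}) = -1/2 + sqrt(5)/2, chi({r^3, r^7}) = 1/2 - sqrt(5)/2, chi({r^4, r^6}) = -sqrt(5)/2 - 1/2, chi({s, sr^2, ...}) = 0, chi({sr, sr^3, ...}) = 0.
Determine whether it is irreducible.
Irreducible: <chi, chi> = 1.

<chi, chi> = (1/|G|) sum_C |C| * |chi(C)|^2 = (1/20)[1*|2|^2 + 1*|-2|^2 + 2*|1/2 + sqrt(5)/2|^2 + 2*|-1/2 + sqrt(5)/2|^2 + 2*|1/2 - sqrt(5)/2|^2 + 2*|-sqrt(5)/2 - 1/2|^2 + 5*|0|^2 + 5*|0|^2]
  = (1/20)[(4) + (4) + (sqrt(5) + 3) + (3 - sqrt(5)) + (3 - sqrt(5)) + (sqrt(5) + 3) + (0) + (0)] = 20/20 = 1.
A character is irreducible iff <chi, chi> = 1, so this representation is irreducible.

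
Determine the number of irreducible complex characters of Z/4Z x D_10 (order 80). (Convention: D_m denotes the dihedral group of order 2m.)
32

Why: The number of irreducible complex representations of a finite group equals its number of conjugacy classes. For a direct product, #classes(G x H) = #classes(G) * #classes(H). Z/4Z has 4 classes (abelian), D_10 has 8 classes, so 4 * 8 = 32, so Z/4Z x D_10 (order 80) has exactly 32 irreducible complex representations.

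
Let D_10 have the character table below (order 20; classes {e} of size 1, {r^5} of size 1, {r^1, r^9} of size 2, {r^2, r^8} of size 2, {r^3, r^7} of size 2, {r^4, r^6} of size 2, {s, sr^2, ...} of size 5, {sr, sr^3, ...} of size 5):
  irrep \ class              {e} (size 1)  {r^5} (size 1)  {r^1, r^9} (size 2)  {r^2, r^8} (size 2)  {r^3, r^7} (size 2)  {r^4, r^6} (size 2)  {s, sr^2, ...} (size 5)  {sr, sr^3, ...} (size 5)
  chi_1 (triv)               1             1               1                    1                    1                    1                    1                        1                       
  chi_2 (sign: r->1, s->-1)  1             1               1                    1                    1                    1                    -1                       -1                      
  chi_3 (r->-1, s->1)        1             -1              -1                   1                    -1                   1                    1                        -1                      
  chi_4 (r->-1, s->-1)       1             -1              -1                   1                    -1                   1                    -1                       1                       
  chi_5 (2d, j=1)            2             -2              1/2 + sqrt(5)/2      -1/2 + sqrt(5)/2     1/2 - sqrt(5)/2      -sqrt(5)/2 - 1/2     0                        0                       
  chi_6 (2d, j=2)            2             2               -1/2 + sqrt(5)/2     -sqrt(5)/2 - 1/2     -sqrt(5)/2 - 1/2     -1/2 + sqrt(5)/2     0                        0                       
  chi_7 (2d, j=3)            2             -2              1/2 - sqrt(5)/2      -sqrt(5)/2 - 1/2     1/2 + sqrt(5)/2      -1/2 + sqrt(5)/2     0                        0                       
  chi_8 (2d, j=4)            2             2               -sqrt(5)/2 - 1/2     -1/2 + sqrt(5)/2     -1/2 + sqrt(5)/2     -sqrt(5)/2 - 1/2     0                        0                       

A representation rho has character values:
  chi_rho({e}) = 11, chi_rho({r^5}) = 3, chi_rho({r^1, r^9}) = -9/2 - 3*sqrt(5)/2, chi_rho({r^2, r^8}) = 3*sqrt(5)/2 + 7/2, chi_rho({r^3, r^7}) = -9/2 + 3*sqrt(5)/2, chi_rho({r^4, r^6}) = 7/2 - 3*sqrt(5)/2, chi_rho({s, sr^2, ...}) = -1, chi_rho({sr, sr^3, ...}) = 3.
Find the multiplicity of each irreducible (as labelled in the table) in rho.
Multiplicities: chi_1: 1, chi_2: 0, chi_3: 1, chi_4: 3, chi_5: 0, chi_6: 0, chi_7: 0, chi_8: 3.

Explanation: Use <chi_rho, chi> = (1/|G|) sum_C |C| * chi_rho(C) * conj(chi(C)) with |G| = 20 for each irreducible chi in the table:
  <chi_rho, chi_1> = (1/20)[1*(11)*conj(1) + 1*(3)*conj(1) + 2*(-9/2 - 3*sqrt(5)/2)*conj(1) + 2*(3*sqrt(5)/2 + 7/2)*conj(1) + 2*(-9/2 + 3*sqrt(5)/2)*conj(1) + 2*(7/2 - 3*sqrt(5)/2)*conj(1) + 5*(-1)*conj(1) + 5*(3)*conj(1)]
      = (1/20)[(11) + (3) + (-9 - 3*sqrt(5)) + (3*sqrt(5) + 7) + (-9 + 3*sqrt(5)) + (7 - 3*sqrt(5)) + (-5) + (15)] = 20/20 = 1
  <chi_rho, chi_2> = (1/20)[1*(11)*conj(1) + 1*(3)*conj(1) + 2*(-9/2 - 3*sqrt(5)/2)*conj(1) + 2*(3*sqrt(5)/2 + 7/2)*conj(1) + 2*(-9/2 + 3*sqrt(5)/2)*conj(1) + 2*(7/2 - 3*sqrt(5)/2)*conj(1) + 5*(-1)*conj(-1) + 5*(3)*conj(-1)]
      = (1/20)[(11) + (3) + (-9 - 3*sqrt(5)) + (3*sqrt(5) + 7) + (-9 + 3*sqrt(5)) + (7 - 3*sqrt(5)) + (5) + (-15)] = 0/20 = 0
  <chi_rho, chi_3> = (1/20)[1*(11)*conj(1) + 1*(3)*conj(-1) + 2*(-9/2 - 3*sqrt(5)/2)*conj(-1) + 2*(3*sqrt(5)/2 + 7/2)*conj(1) + 2*(-9/2 + 3*sqrt(5)/2)*conj(-1) + 2*(7/2 - 3*sqrt(5)/2)*conj(1) + 5*(-1)*conj(1) + 5*(3)*conj(-1)]
      = (1/20)[(11) + (-3) + (3*sqrt(5) + 9) + (3*sqrt(5) + 7) + (9 - 3*sqrt(5)) + (7 - 3*sqrt(5)) + (-5) + (-15)] = 20/20 = 1
  <chi_rho, chi_4> = (1/20)[1*(11)*conj(1) + 1*(3)*conj(-1) + 2*(-9/2 - 3*sqrt(5)/2)*conj(-1) + 2*(3*sqrt(5)/2 + 7/2)*conj(1) + 2*(-9/2 + 3*sqrt(5)/2)*conj(-1) + 2*(7/2 - 3*sqrt(5)/2)*conj(1) + 5*(-1)*conj(-1) + 5*(3)*conj(1)]
      = (1/20)[(11) + (-3) + (3*sqrt(5) + 9) + (3*sqrt(5) + 7) + (9 - 3*sqrt(5)) + (7 - 3*sqrt(5)) + (5) + (15)] = 60/20 = 3
  <chi_rho, chi_5> = (1/20)[1*(11)*conj(2) + 1*(3)*conj(-2) + 2*(-9/2 - 3*sqrt(5)/2)*conj(1/2 + sqrt(5)/2) + 2*(3*sqrt(5)/2 + 7/2)*conj(-1/2 + sqrt(5)/2) + 2*(-9/2 + 3*sqrt(5)/2)*conj(1/2 - sqrt(5)/2) + 2*(7/2 - 3*sqrt(5)/2)*conj(-sqrt(5)/2 - 1/2) + 5*(-1)*conj(0) + 5*(3)*conj(0)]
      = (1/20)[(22) + (-6) + (-6*sqrt(5) - 12) + (4 + 2*sqrt(5)) + (-12 + 6*sqrt(5)) + (4 - 2*sqrt(5)) + (0) + (0)] = 0/20 = 0
  <chi_rho, chi_6> = (1/20)[1*(11)*conj(2) + 1*(3)*conj(2) + 2*(-9/2 - 3*sqrt(5)/2)*conj(-1/2 + sqrt(5)/2) + 2*(3*sqrt(5)/2 + 7/2)*conj(-sqrt(5)/2 - 1/2) + 2*(-9/2 + 3*sqrt(5)/2)*conj(-sqrt(5)/2 - 1/2) + 2*(7/2 - 3*sqrt(5)/2)*conj(-1/2 + sqrt(5)/2) + 5*(-1)*conj(0) + 5*(3)*conj(0)]
      = (1/20)[(22) + (6) + (-3*sqrt(5) - 3) + (-5*sqrt(5) - 11) + (-3 + 3*sqrt(5)) + (-11 + 5*sqrt(5)) + (0) + (0)] = 0/20 = 0
  <chi_rho, chi_7> = (1/20)[1*(11)*conj(2) + 1*(3)*conj(-2) + 2*(-9/2 - 3*sqrt(5)/2)*conj(1/2 - sqrt(5)/2) + 2*(3*sqrt(5)/2 + 7/2)*conj(-sqrt(5)/2 - 1/2) + 2*(-9/2 + 3*sqrt(5)/2)*conj(1/2 + sqrt(5)/2) + 2*(7/2 - 3*sqrt(5)/2)*conj(-1/2 + sqrt(5)/2) + 5*(-1)*conj(0) + 5*(3)*conj(0)]
      = (1/20)[(22) + (-6) + (3 + 3*sqrt(5)) + (-5*sqrt(5) - 11) + (3 - 3*sqrt(5)) + (-11 + 5*sqrt(5)) + (0) + (0)] = 0/20 = 0
  <chi_rho, chi_8> = (1/20)[1*(11)*conj(2) + 1*(3)*conj(2) + 2*(-9/2 - 3*sqrt(5)/2)*conj(-sqrt(5)/2 - 1/2) + 2*(3*sqrt(5)/2 + 7/2)*conj(-1/2 + sqrt(5)/2) + 2*(-9/2 + 3*sqrt(5)/2)*conj(-1/2 + sqrt(5)/2) + 2*(7/2 - 3*sqrt(5)/2)*conj(-sqrt(5)/2 - 1/2) + 5*(-1)*conj(0) + 5*(3)*conj(0)]
      = (1/20)[(22) + (6) + (12 + 6*sqrt(5)) + (4 + 2*sqrt(5)) + (12 - 6*sqrt(5)) + (4 - 2*sqrt(5)) + (0) + (0)] = 60/20 = 3
Dimension check: dim(rho) = sum (mult * dim) = 1*1 + 0*1 + 1*1 + 3*1 + 0*2 + 0*2 + 0*2 + 3*2 = 11 = chi_rho(e) = 11.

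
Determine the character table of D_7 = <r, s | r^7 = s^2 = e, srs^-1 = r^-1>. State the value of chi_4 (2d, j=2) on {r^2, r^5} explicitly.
Conjugacy classes: {e} of size 1, {r^1, r^6} of size 2, {r^2, r^5} of size 2, {r^3, r^4} of size 2, {s, sr, ..., sr^6} of size 7.
Character table:
  irrep \ class              {e} (size 1)  {r^1, r^6} (size 2)  {r^2, r^5} (size 2)  {r^3, r^4} (size 2)  {s, sr, ..., sr^6} (size 7)
  chi_1 (triv)               1             1                    1                    1                    1                          
  chi_2 (sign: r->1, s->-1)  1             1                    1                    1                    -1                         
  chi_3 (2d, j=1)            2             2*cos(2*pi/7)        -2*cos(3*pi/7)       -2*cos(pi/7)         0                          
  chi_4 (2d, j=2)            2             -2*cos(3*pi/7)       -2*cos(pi/7)         2*cos(2*pi/7)        0                          
  chi_5 (2d, j=3)            2             -2*cos(pi/7)         2*cos(2*pi/7)        -2*cos(3*pi/7)       0                          

Spot check: chi_4 (2d, j=2) on {r^2, r^5} = -2*cos(pi/7).

D_7 has order 2*7 = 14 with 5 conjugacy classes, hence 5 irreducibles. Sum of squared dims 1 + 1 + 4 + 4 + 4 = 14 = |G|. Linear characters come from the abelianisation; the 2-dimensional irreps have character r^k -> 2*cos(2*pi*j*k/7), reflections -> 0.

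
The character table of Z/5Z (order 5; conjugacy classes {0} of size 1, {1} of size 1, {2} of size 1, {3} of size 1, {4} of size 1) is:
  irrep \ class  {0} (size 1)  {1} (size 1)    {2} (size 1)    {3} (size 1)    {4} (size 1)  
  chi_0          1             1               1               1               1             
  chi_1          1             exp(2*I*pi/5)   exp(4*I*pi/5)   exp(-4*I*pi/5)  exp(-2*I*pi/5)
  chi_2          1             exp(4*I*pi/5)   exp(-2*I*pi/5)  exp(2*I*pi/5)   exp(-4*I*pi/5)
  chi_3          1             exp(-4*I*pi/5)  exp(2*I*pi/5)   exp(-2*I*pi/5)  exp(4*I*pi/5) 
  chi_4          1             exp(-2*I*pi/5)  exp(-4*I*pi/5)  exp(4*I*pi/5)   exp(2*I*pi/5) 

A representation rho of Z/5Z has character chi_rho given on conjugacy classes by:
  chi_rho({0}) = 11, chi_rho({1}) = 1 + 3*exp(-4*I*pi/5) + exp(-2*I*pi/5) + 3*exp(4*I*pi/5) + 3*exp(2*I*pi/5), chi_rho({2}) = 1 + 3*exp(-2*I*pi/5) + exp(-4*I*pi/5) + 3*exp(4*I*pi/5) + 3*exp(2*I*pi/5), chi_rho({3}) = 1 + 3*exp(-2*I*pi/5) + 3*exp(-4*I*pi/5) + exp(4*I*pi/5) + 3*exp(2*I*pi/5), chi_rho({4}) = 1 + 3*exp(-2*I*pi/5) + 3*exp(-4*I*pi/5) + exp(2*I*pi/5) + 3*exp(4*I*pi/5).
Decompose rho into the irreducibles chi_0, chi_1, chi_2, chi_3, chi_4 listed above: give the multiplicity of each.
Multiplicities: chi_0: 1, chi_1: 3, chi_2: 3, chi_3: 3, chi_4: 1.

Why: Use <chi_rho, chi> = (1/|G|) sum_C |C| * chi_rho(C) * conj(chi(C)) with |G| = 5 for each irreducible chi in the table:
  <chi_rho, chi_0> = (1/5)[1*(11)*conj(1) + 1*(1 + 3*exp(-4*I*pi/5) + exp(-2*I*pi/5) + 3*exp(4*I*pi/5) + 3*exp(2*I*pi/5))*conj(1) + 1*(1 + 3*exp(-2*I*pi/5) + exp(-4*I*pi/5) + 3*exp(4*I*pi/5) + 3*exp(2*I*pi/5))*conj(1) + 1*(1 + 3*exp(-2*I*pi/5) + 3*exp(-4*I*pi/5) + exp(4*I*pi/5) + 3*exp(2*I*pi/5))*conj(1) + 1*(1 + 3*exp(-2*I*pi/5) + 3*exp(-4*I*pi/5) + exp(2*I*pi/5) + 3*exp(4*I*pi/5))*conj(1)]
      = (1/5)[(11) + (1 + 3*exp(-4*I*pi/5) + exp(-2*I*pi/5) + 3*exp(4*I*pi/5) + 3*exp(2*I*pi/5)) + (1 + 3*exp(-2*I*pi/5) + exp(-4*I*pi/5) + 3*exp(4*I*pi/5) + 3*exp(2*I*pi/5)) + (1 + 3*exp(-2*I*pi/5) + 3*exp(-4*I*pi/5) + exp(4*I*pi/5) + 3*exp(2*I*pi/5)) + (1 + 3*exp(-2*I*pi/5) + 3*exp(-4*I*pi/5) + exp(2*I*pi/5) + 3*exp(4*I*pi/5))] = 5/5 = 1
  <chi_rho, chi_1> = (1/5)[1*(11)*conj(1) + 1*(1 + 3*exp(-4*I*pi/5) + exp(-2*I*pi/5) + 3*exp(4*I*pi/5) + 3*exp(2*I*pi/5))*conj(exp(2*I*pi/5)) + 1*(1 + 3*exp(-2*I*pi/5) + exp(-4*I*pi/5) + 3*exp(4*I*pi/5) + 3*exp(2*I*pi/5))*conj(exp(4*I*pi/5)) + 1*(1 + 3*exp(-2*I*pi/5) + 3*exp(-4*I*pi/5) + exp(4*I*pi/5) + 3*exp(2*I*pi/5))*conj(exp(-4*I*pi/5)) + 1*(1 + 3*exp(-2*I*pi/5) + 3*exp(-4*I*pi/5) + exp(2*I*pi/5) + 3*exp(4*I*pi/5))*conj(exp(-2*I*pi/5))]
      = (1/5)[(11) + (3 + exp(-2*I*pi/5) + exp(-4*I*pi/5) + 3*exp(4*I*pi/5) + 3*exp(2*I*pi/5)) + (3 + 3*exp(-2*I*pi/5) + exp(-4*I*pi/5) + exp(2*I*pi/5) + 3*exp(4*I*pi/5)) + (3 + 3*exp(-4*I*pi/5) + exp(-2*I*pi/5) + exp(4*I*pi/5) + 3*exp(2*I*pi/5)) + (3 + 3*exp(-2*I*pi/5) + 3*exp(-4*I*pi/5) + exp(4*I*pi/5) + exp(2*I*pi/5))] = 15/5 = 3
  <chi_rho, chi_2> = (1/5)[1*(11)*conj(1) + 1*(1 + 3*exp(-4*I*pi/5) + exp(-2*I*pi/5) + 3*exp(4*I*pi/5) + 3*exp(2*I*pi/5))*conj(exp(4*I*pi/5)) + 1*(1 + 3*exp(-2*I*pi/5) + exp(-4*I*pi/5) + 3*exp(4*I*pi/5) + 3*exp(2*I*pi/5))*conj(exp(-2*I*pi/5)) + 1*(1 + 3*exp(-2*I*pi/5) + 3*exp(-4*I*pi/5) + exp(4*I*pi/5) + 3*exp(2*I*pi/5))*conj(exp(2*I*pi/5)) + 1*(1 + 3*exp(-2*I*pi/5) + 3*exp(-4*I*pi/5) + exp(2*I*pi/5) + 3*exp(4*I*pi/5))*conj(exp(-4*I*pi/5))]
      = (1/5)[(11) + (3 + 3*exp(-2*I*pi/5) + exp(-4*I*pi/5) + exp(4*I*pi/5) + 3*exp(2*I*pi/5)) + (3 + 3*exp(-4*I*pi/5) + exp(-2*I*pi/5) + exp(2*I*pi/5) + 3*exp(4*I*pi/5)) + (3 + 3*exp(-4*I*pi/5) + exp(-2*I*pi/5) + exp(2*I*pi/5) + 3*exp(4*I*pi/5)) + (3 + 3*exp(-2*I*pi/5) + exp(-4*I*pi/5) + exp(4*I*pi/5) + 3*exp(2*I*pi/5))] = 15/5 = 3
  <chi_rho, chi_3> = (1/5)[1*(11)*conj(1) + 1*(1 + 3*exp(-4*I*pi/5) + exp(-2*I*pi/5) + 3*exp(4*I*pi/5) + 3*exp(2*I*pi/5))*conj(exp(-4*I*pi/5)) + 1*(1 + 3*exp(-2*I*pi/5) + exp(-4*I*pi/5) + 3*exp(4*I*pi/5) + 3*exp(2*I*pi/5))*conj(exp(2*I*pi/5)) + 1*(1 + 3*exp(-2*I*pi/5) + 3*exp(-4*I*pi/5) + exp(4*I*pi/5) + 3*exp(2*I*pi/5))*conj(exp(-2*I*pi/5)) + 1*(1 + 3*exp(-2*I*pi/5) + 3*exp(-4*I*pi/5) + exp(2*I*pi/5) + 3*exp(4*I*pi/5))*conj(exp(4*I*pi/5))]
      = (1/5)[(11) + (3 + 3*exp(-2*I*pi/5) + 3*exp(-4*I*pi/5) + exp(4*I*pi/5) + exp(2*I*pi/5)) + (3 + 3*exp(-4*I*pi/5) + exp(-2*I*pi/5) + exp(4*I*pi/5) + 3*exp(2*I*pi/5)) + (3 + 3*exp(-2*I*pi/5) + exp(-4*I*pi/5) + exp(2*I*pi/5) + 3*exp(4*I*pi/5)) + (3 + exp(-2*I*pi/5) + exp(-4*I*pi/5) + 3*exp(4*I*pi/5) + 3*exp(2*I*pi/5))] = 15/5 = 3
  <chi_rho, chi_4> = (1/5)[1*(11)*conj(1) + 1*(1 + 3*exp(-4*I*pi/5) + exp(-2*I*pi/5) + 3*exp(4*I*pi/5) + 3*exp(2*I*pi/5))*conj(exp(-2*I*pi/5)) + 1*(1 + 3*exp(-2*I*pi/5) + exp(-4*I*pi/5) + 3*exp(4*I*pi/5) + 3*exp(2*I*pi/5))*conj(exp(-4*I*pi/5)) + 1*(1 + 3*exp(-2*I*pi/5) + 3*exp(-4*I*pi/5) + exp(4*I*pi/5) + 3*exp(2*I*pi/5))*conj(exp(4*I*pi/5)) + 1*(1 + 3*exp(-2*I*pi/5) + 3*exp(-4*I*pi/5) + exp(2*I*pi/5) + 3*exp(4*I*pi/5))*conj(exp(2*I*pi/5))]
      = (1/5)[(11) + (1 + 3*exp(-2*I*pi/5) + 3*exp(-4*I*pi/5) + exp(2*I*pi/5) + 3*exp(4*I*pi/5)) + (1 + 3*exp(-2*I*pi/5) + 3*exp(-4*I*pi/5) + exp(4*I*pi/5) + 3*exp(2*I*pi/5)) + (1 + 3*exp(-2*I*pi/5) + exp(-4*I*pi/5) + 3*exp(4*I*pi/5) + 3*exp(2*I*pi/5)) + (1 + 3*exp(-4*I*pi/5) + exp(-2*I*pi/5) + 3*exp(4*I*pi/5) + 3*exp(2*I*pi/5))] = 5/5 = 1
(Exp terms are combined using exp(i*s)*conj(exp(i*t)) = exp(i*(s-t)), and sums of them are collapsed using the identity that for every m > 1 the m distinct m-th roots of unity sum to 0, e.g. 1 + exp(2*I*pi/3) + exp(-2*I*pi/3) = 0.)
Dimension check: dim(rho) = sum (mult * dim) = 1*1 + 3*1 + 3*1 + 3*1 + 1*1 = 11 = chi_rho(e) = 11.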